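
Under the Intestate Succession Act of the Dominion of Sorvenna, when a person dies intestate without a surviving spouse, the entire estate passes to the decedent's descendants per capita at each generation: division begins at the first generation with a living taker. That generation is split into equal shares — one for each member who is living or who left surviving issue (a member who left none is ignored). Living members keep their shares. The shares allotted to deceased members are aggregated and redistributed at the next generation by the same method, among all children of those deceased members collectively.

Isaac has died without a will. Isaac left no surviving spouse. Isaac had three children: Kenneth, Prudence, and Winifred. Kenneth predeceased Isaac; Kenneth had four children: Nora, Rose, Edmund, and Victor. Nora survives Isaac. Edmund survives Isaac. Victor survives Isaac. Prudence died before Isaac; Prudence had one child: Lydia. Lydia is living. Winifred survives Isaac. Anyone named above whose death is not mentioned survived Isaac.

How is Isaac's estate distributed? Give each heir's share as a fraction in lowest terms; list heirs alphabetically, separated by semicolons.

There is no surviving spouse, so the entire estate passes to Isaac's descendants per capita at each generation.
At generation 1 (Kenneth, Prudence, Winifred) there are 3 shares of (1)/3 = 1/3 each.
Living: Winifred — each takes 1/3.
Deceased: Kenneth and Prudence. Their combined 2/3 is pooled and carried to generation 2.
At generation 2 (Nora, Rose, Edmund, Victor, Lydia) there are 5 shares of (2/3)/5 = 2/15 each.
Living: Nora, Rose, Edmund, Victor, and Lydia — each takes 2/15.

Edmund 2/15; Lydia 2/15; Nora 2/15; Rose 2/15; Victor 2/15; Winifred 1/3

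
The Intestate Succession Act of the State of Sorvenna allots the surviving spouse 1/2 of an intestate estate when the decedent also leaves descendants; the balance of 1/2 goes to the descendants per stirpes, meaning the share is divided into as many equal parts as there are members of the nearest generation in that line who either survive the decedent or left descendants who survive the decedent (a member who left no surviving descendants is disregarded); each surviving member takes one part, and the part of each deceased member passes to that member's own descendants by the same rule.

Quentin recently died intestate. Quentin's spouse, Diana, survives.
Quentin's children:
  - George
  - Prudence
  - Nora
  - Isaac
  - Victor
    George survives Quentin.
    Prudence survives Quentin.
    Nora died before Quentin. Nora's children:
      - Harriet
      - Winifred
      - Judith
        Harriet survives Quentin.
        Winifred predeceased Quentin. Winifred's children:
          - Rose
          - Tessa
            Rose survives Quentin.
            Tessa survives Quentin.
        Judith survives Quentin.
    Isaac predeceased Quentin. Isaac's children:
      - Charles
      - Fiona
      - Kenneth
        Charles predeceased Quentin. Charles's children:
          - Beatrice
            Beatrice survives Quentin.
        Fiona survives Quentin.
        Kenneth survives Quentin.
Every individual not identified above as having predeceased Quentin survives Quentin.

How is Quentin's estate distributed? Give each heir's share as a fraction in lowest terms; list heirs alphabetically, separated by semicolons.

Diana, as surviving spouse, takes 1/2.
The remaining 1/2 passes to Quentin's descendants per stirpes.
The 1/2 is divided into 5 equal shares of 1/10 among George, Prudence, Nora, Isaac, Victor.
George is living and takes 1/10.
Prudence is living and takes 1/10.
Nora predeceased; the 1/10 allotted to Nora's branch passes to Nora's issue by representation.
The 1/10 is divided into 3 equal shares of 1/30 among Harriet, Winifred, Judith.
Harriet is living and takes 1/30.
Winifred predeceased; the 1/30 allotted to Winifred's branch passes to Winifred's issue by representation.
The 1/30 is divided into 2 equal shares of 1/60 among Rose, Tessa.
Rose is living and takes 1/60.
Tessa is living and takes 1/60.
Judith is living and takes 1/30.
Isaac predeceased; the 1/10 allotted to Isaac's branch passes to Isaac's issue by representation.
The 1/10 is divided into 3 equal shares of 1/30 among Charles, Fiona, Kenneth.
Charles predeceased; the 1/30 allotted to Charles's branch passes to Charles's issue by representation.
Beatrice is the sole taker at this level and receives the full 1/30.
Fiona is living and takes 1/30.
Kenneth is living and takes 1/30.
Victor is living and takes 1/10.

Beatrice 1/30; Diana 1/2; Fiona 1/30; George 1/10; Harriet 1/30; Judith 1/30; Kenneth 1/30; Prudence 1/10; Rose 1/60; Tessa 1/60; Victor 1/10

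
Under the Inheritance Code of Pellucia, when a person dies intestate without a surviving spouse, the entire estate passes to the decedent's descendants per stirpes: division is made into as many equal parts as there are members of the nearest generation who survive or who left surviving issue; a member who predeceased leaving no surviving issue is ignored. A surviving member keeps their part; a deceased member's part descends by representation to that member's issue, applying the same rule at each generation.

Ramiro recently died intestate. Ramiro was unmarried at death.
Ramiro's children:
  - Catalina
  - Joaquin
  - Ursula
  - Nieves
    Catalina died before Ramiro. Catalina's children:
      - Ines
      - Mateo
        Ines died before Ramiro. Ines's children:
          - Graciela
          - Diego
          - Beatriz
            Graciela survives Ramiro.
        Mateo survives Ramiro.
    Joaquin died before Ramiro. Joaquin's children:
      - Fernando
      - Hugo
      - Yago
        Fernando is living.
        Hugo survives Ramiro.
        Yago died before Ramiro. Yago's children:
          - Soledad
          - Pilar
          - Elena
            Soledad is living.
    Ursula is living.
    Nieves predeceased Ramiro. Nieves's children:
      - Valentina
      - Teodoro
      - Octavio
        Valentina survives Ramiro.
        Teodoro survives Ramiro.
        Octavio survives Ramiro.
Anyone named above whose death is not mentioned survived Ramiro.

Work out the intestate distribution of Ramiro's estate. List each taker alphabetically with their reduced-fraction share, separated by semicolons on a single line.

There is no surviving spouse, so the entire estate passes to Ramiro's descendants per stirpes.
The estate is divided into 4 equal shares of 1/4 among Catalina, Joaquin, Ursula, Nieves.
Catalina predeceased; the 1/4 allotted to Catalina's branch passes to Catalina's issue by representation.
The 1/4 is divided into 2 equal shares of 1/8 among Ines, Mateo.
Ines predeceased; the 1/8 allotted to Ines's branch passes to Ines's issue by representation.
The 1/8 is divided into 3 equal shares of 1/24 among Graciela, Diego, Beatriz.
Graciela is living and takes 1/24.
Diego is living and takes 1/24.
Beatriz is living and takes 1/24.
Mateo is living and takes 1/8.
Joaquin predeceased; the 1/4 allotted to Joaquin's branch passes to Joaquin's issue by representation.
The 1/4 is divided into 3 equal shares of 1/12 among Fernando, Hugo, Yago.
Fernando is living and takes 1/12.
Hugo is living and takes 1/12.
Yago predeceased; the 1/12 allotted to Yago's branch passes to Yago's issue by representation.
The 1/12 is divided into 3 equal shares of 1/36 among Soledad, Pilar, Elena.
Soledad is living and takes 1/36.
Pilar is living and takes 1/36.
Elena is living and takes 1/36.
Ursula is living and takes 1/4.
Nieves predeceased; the 1/4 allotted to Nieves's branch passes to Nieves's issue by representation.
The 1/4 is divided into 3 equal shares of 1/12 among Valentina, Teodoro, Octavio.
Valentina is living and takes 1/12.
Teodoro is living and takes 1/12.
Octavio is living and takes 1/12.

Beatriz 1/24; Diego 1/24; Elena 1/36; Fernando 1/12; Graciela 1/24; Hugo 1/12; Mateo 1/8; Octavio 1/12; Pilar 1/36; Soledad 1/36; Teodoro 1/12; Ursula 1/4; Valentina 1/12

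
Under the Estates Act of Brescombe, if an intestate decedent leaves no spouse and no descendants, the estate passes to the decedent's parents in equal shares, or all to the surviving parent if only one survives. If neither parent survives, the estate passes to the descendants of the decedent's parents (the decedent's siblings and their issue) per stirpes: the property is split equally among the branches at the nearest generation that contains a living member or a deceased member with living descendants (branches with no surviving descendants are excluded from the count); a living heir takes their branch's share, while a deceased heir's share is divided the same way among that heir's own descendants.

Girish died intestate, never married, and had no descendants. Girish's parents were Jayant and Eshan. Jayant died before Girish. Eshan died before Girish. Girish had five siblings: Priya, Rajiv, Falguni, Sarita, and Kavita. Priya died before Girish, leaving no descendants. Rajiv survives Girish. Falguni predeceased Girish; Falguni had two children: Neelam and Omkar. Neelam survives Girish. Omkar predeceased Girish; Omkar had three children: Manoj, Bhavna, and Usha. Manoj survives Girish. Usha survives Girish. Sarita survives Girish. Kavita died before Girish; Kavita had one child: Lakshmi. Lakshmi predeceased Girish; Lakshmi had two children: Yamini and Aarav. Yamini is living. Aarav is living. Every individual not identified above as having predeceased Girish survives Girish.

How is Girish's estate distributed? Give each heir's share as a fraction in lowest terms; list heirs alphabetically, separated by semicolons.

Aarav 1/8; Bhavna 1/24; Manoj 1/24; Neelam 1/8; Rajiv 1/4; Sarita 1/4; Usha 1/24; Yamini 1/8

Neither parent survives and there are no descendants, so the estate passes to Girish's siblings and their issue per stirpes.
Priya left no surviving issue, so that branch lapses and is disregarded.
The estate is divided into 4 equal shares of 1/4 among Rajiv, Falguni, Sarita, Kavita.
Rajiv is living and takes 1/4.
Falguni predeceased; the 1/4 allotted to Falguni's branch passes to Falguni's issue by representation.
The 1/4 is divided into 2 equal shares of 1/8 among Neelam, Omkar.
Neelam is living and takes 1/8.
Omkar predeceased; the 1/8 allotted to Omkar's branch passes to Omkar's issue by representation.
The 1/8 is divided into 3 equal shares of 1/24 among Manoj, Bhavna, Usha.
Manoj is living and takes 1/24.
Bhavna is living and takes 1/24.
Usha is living and takes 1/24.
Sarita is living and takes 1/4.
Kavita predeceased; the 1/4 allotted to Kavita's branch passes to Kavita's issue by representation.
Lakshmi's line is the sole branch at this level, so the full 1/4 passes to Lakshmi's issue by representation.
The 1/4 is divided into 2 equal shares of 1/8 among Yamini, Aarav.
Yamini is living and takes 1/8.
Aarav is living and takes 1/8.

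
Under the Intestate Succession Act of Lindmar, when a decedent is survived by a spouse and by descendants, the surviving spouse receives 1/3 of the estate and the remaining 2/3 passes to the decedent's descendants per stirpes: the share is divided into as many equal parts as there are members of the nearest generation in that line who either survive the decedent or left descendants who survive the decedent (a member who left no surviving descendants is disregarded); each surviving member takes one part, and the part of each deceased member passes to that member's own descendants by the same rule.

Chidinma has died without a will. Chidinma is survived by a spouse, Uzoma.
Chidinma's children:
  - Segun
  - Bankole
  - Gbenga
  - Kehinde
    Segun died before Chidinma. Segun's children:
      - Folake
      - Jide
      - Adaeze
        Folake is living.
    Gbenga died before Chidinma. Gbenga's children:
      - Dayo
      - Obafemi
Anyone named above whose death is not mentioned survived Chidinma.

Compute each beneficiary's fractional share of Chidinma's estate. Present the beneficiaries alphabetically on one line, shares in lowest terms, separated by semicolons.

Uzoma, as surviving spouse, takes 1/3.
The remaining 2/3 passes to Chidinma's descendants per stirpes.
The 2/3 is divided into 4 equal shares of 1/6 among Segun, Bankole, Gbenga, Kehinde.
Segun predeceased; the 1/6 allotted to Segun's branch passes to Segun's issue by representation.
The 1/6 is divided into 3 equal shares of 1/18 among Folake, Jide, Adaeze.
Folake is living and takes 1/18.
Jide is living and takes 1/18.
Adaeze is living and takes 1/18.
Bankole is living and takes 1/6.
Gbenga predeceased; the 1/6 allotted to Gbenga's branch passes to Gbenga's issue by representation.
The 1/6 is divided into 2 equal shares of 1/12 among Dayo, Obafemi.
Dayo is living and takes 1/12.
Obafemi is living and takes 1/12.
Kehinde is living and takes 1/6.

Adaeze 1/18; Bankole 1/6; Dayo 1/12; Folake 1/18; Jide 1/18; Kehinde 1/6; Obafemi 1/12; Uzoma 1/3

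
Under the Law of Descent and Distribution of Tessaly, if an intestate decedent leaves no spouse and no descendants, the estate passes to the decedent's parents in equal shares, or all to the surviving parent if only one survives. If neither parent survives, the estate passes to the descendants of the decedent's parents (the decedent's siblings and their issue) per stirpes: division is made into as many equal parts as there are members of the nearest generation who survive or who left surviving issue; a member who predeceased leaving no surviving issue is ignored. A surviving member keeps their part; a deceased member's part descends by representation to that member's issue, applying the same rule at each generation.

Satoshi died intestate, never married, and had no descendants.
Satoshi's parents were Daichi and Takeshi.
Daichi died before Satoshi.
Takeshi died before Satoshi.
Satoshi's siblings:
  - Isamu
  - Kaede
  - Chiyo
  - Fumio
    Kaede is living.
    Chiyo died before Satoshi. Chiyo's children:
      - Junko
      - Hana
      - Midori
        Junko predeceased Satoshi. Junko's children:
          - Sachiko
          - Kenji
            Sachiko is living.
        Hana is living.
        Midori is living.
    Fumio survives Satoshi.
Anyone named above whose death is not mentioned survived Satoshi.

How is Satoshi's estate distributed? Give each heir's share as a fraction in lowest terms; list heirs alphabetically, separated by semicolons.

Neither parent survives and there are no descendants, so the estate passes to Satoshi's siblings and their issue per stirpes.
The estate is divided into 4 equal shares of 1/4 among Isamu, Kaede, Chiyo, Fumio.
Isamu is living and takes 1/4.
Kaede is living and takes 1/4.
Chiyo predeceased; the 1/4 allotted to Chiyo's branch passes to Chiyo's issue by representation.
The 1/4 is divided into 3 equal shares of 1/12 among Junko, Hana, Midori.
Junko predeceased; the 1/12 allotted to Junko's branch passes to Junko's issue by representation.
The 1/12 is divided into 2 equal shares of 1/24 among Sachiko, Kenji.
Sachiko is living and takes 1/24.
Kenji is living and takes 1/24.
Hana is living and takes 1/12.
Midori is living and takes 1/12.
Fumio is living and takes 1/4.

Fumio 1/4; Hana 1/12; Isamu 1/4; Kaede 1/4; Kenji 1/24; Midori 1/12; Sachiko 1/24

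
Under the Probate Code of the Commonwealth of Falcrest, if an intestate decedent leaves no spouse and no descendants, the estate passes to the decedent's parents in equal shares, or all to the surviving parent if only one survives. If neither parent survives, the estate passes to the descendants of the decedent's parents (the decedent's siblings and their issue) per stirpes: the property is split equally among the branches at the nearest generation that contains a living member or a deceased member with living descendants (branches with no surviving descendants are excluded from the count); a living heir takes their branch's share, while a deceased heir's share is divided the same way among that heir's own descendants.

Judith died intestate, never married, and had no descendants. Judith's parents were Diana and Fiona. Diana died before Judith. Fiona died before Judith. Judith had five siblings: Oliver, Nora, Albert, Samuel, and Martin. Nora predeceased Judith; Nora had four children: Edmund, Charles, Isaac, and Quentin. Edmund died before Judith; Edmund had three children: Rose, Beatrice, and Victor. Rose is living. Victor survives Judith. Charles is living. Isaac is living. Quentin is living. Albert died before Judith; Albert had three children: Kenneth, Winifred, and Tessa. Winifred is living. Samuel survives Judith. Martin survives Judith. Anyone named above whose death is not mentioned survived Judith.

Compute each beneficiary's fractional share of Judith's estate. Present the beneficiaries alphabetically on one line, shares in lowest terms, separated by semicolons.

Beatrice 1/60; Charles 1/20; Isaac 1/20; Kenneth 1/15; Martin 1/5; Oliver 1/5; Quentin 1/20; Rose 1/60; Samuel 1/5; Tessa 1/15; Victor 1/60; Winifred 1/15

Neither parent survives and there are no descendants, so the estate passes to Judith's siblings and their issue per stirpes.
The estate is divided into 5 equal shares of 1/5 among Oliver, Nora, Albert, Samuel, Martin.
Oliver is living and takes 1/5.
Nora predeceased; the 1/5 allotted to Nora's branch passes to Nora's issue by representation.
The 1/5 is divided into 4 equal shares of 1/20 among Edmund, Charles, Isaac, Quentin.
Edmund predeceased; the 1/20 allotted to Edmund's branch passes to Edmund's issue by representation.
The 1/20 is divided into 3 equal shares of 1/60 among Rose, Beatrice, Victor.
Rose is living and takes 1/60.
Beatrice is living and takes 1/60.
Victor is living and takes 1/60.
Charles is living and takes 1/20.
Isaac is living and takes 1/20.
Quentin is living and takes 1/20.
Albert predeceased; the 1/5 allotted to Albert's branch passes to Albert's issue by representation.
The 1/5 is divided into 3 equal shares of 1/15 among Kenneth, Winifred, Tessa.
Kenneth is living and takes 1/15.
Winifred is living and takes 1/15.
Tessa is living and takes 1/15.
Samuel is living and takes 1/5.
Martin is living and takes 1/5.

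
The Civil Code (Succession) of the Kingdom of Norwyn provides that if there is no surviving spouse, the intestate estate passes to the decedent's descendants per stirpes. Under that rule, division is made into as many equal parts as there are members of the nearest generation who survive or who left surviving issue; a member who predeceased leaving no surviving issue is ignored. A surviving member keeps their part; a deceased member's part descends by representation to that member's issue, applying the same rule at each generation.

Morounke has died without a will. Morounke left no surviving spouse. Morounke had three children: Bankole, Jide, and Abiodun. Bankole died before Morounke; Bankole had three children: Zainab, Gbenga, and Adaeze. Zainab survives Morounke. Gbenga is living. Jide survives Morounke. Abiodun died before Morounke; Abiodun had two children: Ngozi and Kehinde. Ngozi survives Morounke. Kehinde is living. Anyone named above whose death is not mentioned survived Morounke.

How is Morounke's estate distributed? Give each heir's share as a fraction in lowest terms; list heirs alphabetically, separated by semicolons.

There is no surviving spouse, so the entire estate passes to Morounke's descendants per stirpes.
The estate is divided into 3 equal shares of 1/3 among Bankole, Jide, Abiodun.
Bankole predeceased; the 1/3 allotted to Bankole's branch passes to Bankole's issue by representation.
The 1/3 is divided into 3 equal shares of 1/9 among Zainab, Gbenga, Adaeze.
Zainab is living and takes 1/9.
Gbenga is living and takes 1/9.
Adaeze is living and takes 1/9.
Jide is living and takes 1/3.
Abiodun predeceased; the 1/3 allotted to Abiodun's branch passes to Abiodun's issue by representation.
The 1/3 is divided into 2 equal shares of 1/6 among Ngozi, Kehinde.
Ngozi is living and takes 1/6.
Kehinde is living and takes 1/6.

Adaeze 1/9; Gbenga 1/9; Jide 1/3; Kehinde 1/6; Ngozi 1/6; Zainab 1/9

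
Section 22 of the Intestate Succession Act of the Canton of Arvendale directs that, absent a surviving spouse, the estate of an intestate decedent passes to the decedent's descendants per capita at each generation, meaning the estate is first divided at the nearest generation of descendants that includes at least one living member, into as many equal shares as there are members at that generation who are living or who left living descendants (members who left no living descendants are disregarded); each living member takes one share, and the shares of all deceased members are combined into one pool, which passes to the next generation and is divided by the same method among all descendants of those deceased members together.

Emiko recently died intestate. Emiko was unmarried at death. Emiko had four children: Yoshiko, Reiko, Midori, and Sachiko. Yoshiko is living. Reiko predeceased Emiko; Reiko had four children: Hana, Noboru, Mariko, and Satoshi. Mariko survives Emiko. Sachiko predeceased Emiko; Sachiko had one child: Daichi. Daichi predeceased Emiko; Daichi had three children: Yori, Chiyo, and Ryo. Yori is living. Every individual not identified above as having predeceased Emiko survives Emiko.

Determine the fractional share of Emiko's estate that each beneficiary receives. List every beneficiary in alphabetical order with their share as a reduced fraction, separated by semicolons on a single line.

There is no surviving spouse, so the entire estate passes to Emiko's descendants per capita at each generation.
At generation 1 (Yoshiko, Reiko, Midori, Sachiko) there are 4 shares of (1)/4 = 1/4 each.
Living: Yoshiko and Midori — each takes 1/4.
Deceased: Reiko and Sachiko. Their combined 1/2 is pooled and carried to generation 2.
At generation 2 (Hana, Noboru, Mariko, Satoshi, Daichi) there are 5 shares of (1/2)/5 = 1/10 each.
Living: Hana, Noboru, Mariko, and Satoshi — each takes 1/10.
Deceased: Daichi. That 1/10 share is carried to generation 3.
At generation 3 (Yori, Chiyo, Ryo) there are 3 shares of (1/10)/3 = 1/30 each.
Living: Yori, Chiyo, and Ryo — each takes 1/30.

Chiyo 1/30; Hana 1/10; Mariko 1/10; Midori 1/4; Noboru 1/10; Ryo 1/30; Satoshi 1/10; Yori 1/30; Yoshiko 1/4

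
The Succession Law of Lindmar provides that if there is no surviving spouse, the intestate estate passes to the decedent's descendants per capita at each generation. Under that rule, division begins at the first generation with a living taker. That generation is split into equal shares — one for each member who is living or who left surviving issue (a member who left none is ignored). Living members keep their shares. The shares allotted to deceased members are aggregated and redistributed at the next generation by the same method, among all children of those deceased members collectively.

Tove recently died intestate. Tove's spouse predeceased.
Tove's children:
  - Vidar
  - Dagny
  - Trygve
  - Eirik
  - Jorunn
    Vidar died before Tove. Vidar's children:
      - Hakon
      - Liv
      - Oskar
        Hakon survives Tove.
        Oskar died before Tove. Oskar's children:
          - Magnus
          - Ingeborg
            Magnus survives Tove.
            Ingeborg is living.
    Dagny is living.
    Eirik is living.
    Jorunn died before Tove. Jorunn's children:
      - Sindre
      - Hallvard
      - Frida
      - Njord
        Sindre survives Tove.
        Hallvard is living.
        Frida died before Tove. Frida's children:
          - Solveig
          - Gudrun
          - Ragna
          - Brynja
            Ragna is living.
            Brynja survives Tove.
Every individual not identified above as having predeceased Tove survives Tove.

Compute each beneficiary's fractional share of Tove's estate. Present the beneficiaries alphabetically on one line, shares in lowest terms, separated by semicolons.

Brynja 2/105; Dagny 1/5; Eirik 1/5; Gudrun 2/105; Hakon 2/35; Hallvard 2/35; Ingeborg 2/105; Liv 2/35; Magnus 2/105; Njord 2/35; Ragna 2/105; Sindre 2/35; Solveig 2/105; Trygve 1/5

There is no surviving spouse, so the entire estate passes to Tove's descendants per capita at each generation.
At generation 1 (Vidar, Dagny, Trygve, Eirik, Jorunn) there are 5 shares of (1)/5 = 1/5 each.
Living: Dagny, Trygve, and Eirik — each takes 1/5.
Deceased: Vidar and Jorunn. Their combined 2/5 is pooled and carried to generation 2.
At generation 2 (Hakon, Liv, Oskar, Sindre, Hallvard, Frida, Njord) there are 7 shares of (2/5)/7 = 2/35 each.
Living: Hakon, Liv, Sindre, Hallvard, and Njord — each takes 2/35.
Deceased: Oskar and Frida. Their combined 4/35 is pooled and carried to generation 3.
At generation 3 (Magnus, Ingeborg, Solveig, Gudrun, Ragna, Brynja) there are 6 shares of (4/35)/6 = 2/105 each.
Living: Magnus, Ingeborg, Solveig, Gudrun, Ragna, and Brynja — each takes 2/105.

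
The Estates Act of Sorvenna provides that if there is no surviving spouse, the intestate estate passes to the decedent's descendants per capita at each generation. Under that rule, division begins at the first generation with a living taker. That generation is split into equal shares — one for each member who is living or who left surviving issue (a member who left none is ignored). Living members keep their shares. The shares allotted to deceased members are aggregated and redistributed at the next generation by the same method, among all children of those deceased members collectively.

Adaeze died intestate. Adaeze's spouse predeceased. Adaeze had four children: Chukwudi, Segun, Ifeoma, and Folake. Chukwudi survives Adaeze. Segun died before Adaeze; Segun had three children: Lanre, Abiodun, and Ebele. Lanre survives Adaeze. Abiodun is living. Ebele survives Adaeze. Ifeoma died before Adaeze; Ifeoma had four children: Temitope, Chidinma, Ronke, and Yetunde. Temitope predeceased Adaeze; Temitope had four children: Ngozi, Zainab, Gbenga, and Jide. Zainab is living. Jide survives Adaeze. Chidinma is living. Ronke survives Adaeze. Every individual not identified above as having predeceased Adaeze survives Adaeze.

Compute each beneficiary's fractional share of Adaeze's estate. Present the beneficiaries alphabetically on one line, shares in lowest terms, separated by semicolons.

There is no surviving spouse, so the entire estate passes to Adaeze's descendants per capita at each generation.
At generation 1 (Chukwudi, Segun, Ifeoma, Folake) there are 4 shares of (1)/4 = 1/4 each.
Living: Chukwudi and Folake — each takes 1/4.
Deceased: Segun and Ifeoma. Their combined 1/2 is pooled and carried to generation 2.
At generation 2 (Lanre, Abiodun, Ebele, Temitope, Chidinma, Ronke, Yetunde) there are 7 shares of (1/2)/7 = 1/14 each.
Living: Lanre, Abiodun, Ebele, Chidinma, Ronke, and Yetunde — each takes 1/14.
Deceased: Temitope. That 1/14 share is carried to generation 3.
At generation 3 (Ngozi, Zainab, Gbenga, Jide) there are 4 shares of (1/14)/4 = 1/56 each.
Living: Ngozi, Zainab, Gbenga, and Jide — each takes 1/56.

Abiodun 1/14; Chidinma 1/14; Chukwudi 1/4; Ebele 1/14; Folake 1/4; Gbenga 1/56; Jide 1/56; Lanre 1/14; Ngozi 1/56; Ronke 1/14; Yetunde 1/14; Zainab 1/56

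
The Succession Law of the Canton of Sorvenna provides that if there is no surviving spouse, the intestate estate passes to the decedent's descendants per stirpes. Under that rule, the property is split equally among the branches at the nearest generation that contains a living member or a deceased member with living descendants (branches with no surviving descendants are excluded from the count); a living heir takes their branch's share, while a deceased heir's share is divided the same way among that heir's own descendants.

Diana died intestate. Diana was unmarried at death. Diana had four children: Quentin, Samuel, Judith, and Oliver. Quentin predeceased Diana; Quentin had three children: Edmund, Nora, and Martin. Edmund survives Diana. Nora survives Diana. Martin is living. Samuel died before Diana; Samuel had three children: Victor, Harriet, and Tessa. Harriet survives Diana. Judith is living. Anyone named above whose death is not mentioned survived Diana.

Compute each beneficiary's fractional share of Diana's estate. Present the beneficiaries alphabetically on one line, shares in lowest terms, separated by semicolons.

Edmund 1/12; Harriet 1/12; Judith 1/4; Martin 1/12; Nora 1/12; Oliver 1/4; Tessa 1/12; Victor 1/12

There is no surviving spouse, so the entire estate passes to Diana's descendants per stirpes.
The estate is divided into 4 equal shares of 1/4 among Quentin, Samuel, Judith, Oliver.
Quentin predeceased; the 1/4 allotted to Quentin's branch passes to Quentin's issue by representation.
The 1/4 is divided into 3 equal shares of 1/12 among Edmund, Nora, Martin.
Edmund is living and takes 1/12.
Nora is living and takes 1/12.
Martin is living and takes 1/12.
Samuel predeceased; the 1/4 allotted to Samuel's branch passes to Samuel's issue by representation.
The 1/4 is divided into 3 equal shares of 1/12 among Victor, Harriet, Tessa.
Victor is living and takes 1/12.
Harriet is living and takes 1/12.
Tessa is living and takes 1/12.
Judith is living and takes 1/4.
Oliver is living and takes 1/4.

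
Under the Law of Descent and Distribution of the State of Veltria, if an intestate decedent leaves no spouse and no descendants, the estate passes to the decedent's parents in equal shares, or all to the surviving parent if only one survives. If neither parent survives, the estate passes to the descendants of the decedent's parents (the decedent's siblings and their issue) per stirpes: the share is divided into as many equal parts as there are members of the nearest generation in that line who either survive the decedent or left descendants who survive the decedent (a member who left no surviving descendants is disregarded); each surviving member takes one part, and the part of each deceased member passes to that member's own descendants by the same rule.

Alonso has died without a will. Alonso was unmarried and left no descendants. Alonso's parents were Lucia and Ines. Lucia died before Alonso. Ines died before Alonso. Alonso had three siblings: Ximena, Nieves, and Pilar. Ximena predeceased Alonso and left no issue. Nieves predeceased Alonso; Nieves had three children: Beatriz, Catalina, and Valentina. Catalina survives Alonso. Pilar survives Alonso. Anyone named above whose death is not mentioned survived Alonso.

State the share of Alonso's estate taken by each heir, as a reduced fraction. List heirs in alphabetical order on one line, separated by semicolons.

Beatriz 1/6; Catalina 1/6; Pilar 1/2; Valentina 1/6

Neither parent survives and there are no descendants, so the estate passes to Alonso's siblings and their issue per stirpes.
Ximena left no surviving issue, so that branch lapses and is disregarded.
The estate is divided into 2 equal shares of 1/2 among Nieves, Pilar.
Nieves predeceased; the 1/2 allotted to Nieves's branch passes to Nieves's issue by representation.
The 1/2 is divided into 3 equal shares of 1/6 among Beatriz, Catalina, Valentina.
Beatriz is living and takes 1/6.
Catalina is living and takes 1/6.
Valentina is living and takes 1/6.
Pilar is living and takes 1/2.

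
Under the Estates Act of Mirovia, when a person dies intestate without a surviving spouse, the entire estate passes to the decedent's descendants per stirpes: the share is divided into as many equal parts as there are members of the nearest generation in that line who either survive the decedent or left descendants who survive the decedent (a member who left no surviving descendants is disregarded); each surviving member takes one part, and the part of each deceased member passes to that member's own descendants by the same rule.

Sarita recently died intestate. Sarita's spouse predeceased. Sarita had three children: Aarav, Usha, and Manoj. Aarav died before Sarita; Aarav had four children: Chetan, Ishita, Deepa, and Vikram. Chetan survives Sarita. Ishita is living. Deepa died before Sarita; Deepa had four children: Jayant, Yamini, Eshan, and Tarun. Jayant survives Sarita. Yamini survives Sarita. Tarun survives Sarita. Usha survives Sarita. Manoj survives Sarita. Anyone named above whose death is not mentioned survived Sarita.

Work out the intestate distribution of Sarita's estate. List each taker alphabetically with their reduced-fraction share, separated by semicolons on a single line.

There is no surviving spouse, so the entire estate passes to Sarita's descendants per stirpes.
The estate is divided into 3 equal shares of 1/3 among Aarav, Usha, Manoj.
Aarav predeceased; the 1/3 allotted to Aarav's branch passes to Aarav's issue by representation.
The 1/3 is divided into 4 equal shares of 1/12 among Chetan, Ishita, Deepa, Vikram.
Chetan is living and takes 1/12.
Ishita is living and takes 1/12.
Deepa predeceased; the 1/12 allotted to Deepa's branch passes to Deepa's issue by representation.
The 1/12 is divided into 4 equal shares of 1/48 among Jayant, Yamini, Eshan, Tarun.
Jayant is living and takes 1/48.
Yamini is living and takes 1/48.
Eshan is living and takes 1/48.
Tarun is living and takes 1/48.
Vikram is living and takes 1/12.
Usha is living and takes 1/3.
Manoj is living and takes 1/3.

Chetan 1/12; Eshan 1/48; Ishita 1/12; Jayant 1/48; Manoj 1/3; Tarun 1/48; Usha 1/3; Vikram 1/12; Yamini 1/48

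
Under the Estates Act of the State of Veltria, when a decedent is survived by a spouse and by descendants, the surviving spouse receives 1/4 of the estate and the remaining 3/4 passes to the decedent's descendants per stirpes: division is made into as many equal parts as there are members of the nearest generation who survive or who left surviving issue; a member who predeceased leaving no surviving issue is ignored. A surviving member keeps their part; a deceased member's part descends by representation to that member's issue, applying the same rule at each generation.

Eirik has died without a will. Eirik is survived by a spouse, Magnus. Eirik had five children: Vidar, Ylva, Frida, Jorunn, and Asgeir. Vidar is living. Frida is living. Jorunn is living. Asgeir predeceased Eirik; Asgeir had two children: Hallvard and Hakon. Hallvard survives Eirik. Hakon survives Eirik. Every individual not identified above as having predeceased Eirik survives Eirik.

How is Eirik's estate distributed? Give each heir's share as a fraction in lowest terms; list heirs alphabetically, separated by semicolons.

Magnus, as surviving spouse, takes 1/4.
The remaining 3/4 passes to Eirik's descendants per stirpes.
The 3/4 is divided into 5 equal shares of 3/20 among Vidar, Ylva, Frida, Jorunn, Asgeir.
Vidar is living and takes 3/20.
Ylva is living and takes 3/20.
Frida is living and takes 3/20.
Jorunn is living and takes 3/20.
Asgeir predeceased; the 3/20 allotted to Asgeir's branch passes to Asgeir's issue by representation.
The 3/20 is divided into 2 equal shares of 3/40 among Hallvard, Hakon.
Hallvard is living and takes 3/40.
Hakon is living and takes 3/40.

Frida 3/20; Hakon 3/40; Hallvard 3/40; Jorunn 3/20; Magnus 1/4; Vidar 3/20; Ylva 3/20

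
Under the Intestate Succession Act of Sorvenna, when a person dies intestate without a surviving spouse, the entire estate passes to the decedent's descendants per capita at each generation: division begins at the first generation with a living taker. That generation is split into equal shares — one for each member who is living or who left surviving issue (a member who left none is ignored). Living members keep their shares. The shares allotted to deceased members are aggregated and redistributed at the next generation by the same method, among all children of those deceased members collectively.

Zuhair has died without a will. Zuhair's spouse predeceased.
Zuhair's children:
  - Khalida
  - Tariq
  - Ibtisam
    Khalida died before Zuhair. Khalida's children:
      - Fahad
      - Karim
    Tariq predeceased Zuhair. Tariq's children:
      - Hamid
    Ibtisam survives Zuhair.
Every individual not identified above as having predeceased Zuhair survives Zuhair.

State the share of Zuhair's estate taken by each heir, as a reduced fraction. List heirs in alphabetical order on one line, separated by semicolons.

There is no surviving spouse, so the entire estate passes to Zuhair's descendants per capita at each generation.
At generation 1 (Khalida, Tariq, Ibtisam) there are 3 shares of (1)/3 = 1/3 each.
Living: Ibtisam — each takes 1/3.
Deceased: Khalida and Tariq. Their combined 2/3 is pooled and carried to generation 2.
At generation 2 (Fahad, Karim, Hamid) there are 3 shares of (2/3)/3 = 2/9 each.
Living: Fahad, Karim, and Hamid — each takes 2/9.

Fahad 2/9; Hamid 2/9; Ibtisam 1/3; Karim 2/9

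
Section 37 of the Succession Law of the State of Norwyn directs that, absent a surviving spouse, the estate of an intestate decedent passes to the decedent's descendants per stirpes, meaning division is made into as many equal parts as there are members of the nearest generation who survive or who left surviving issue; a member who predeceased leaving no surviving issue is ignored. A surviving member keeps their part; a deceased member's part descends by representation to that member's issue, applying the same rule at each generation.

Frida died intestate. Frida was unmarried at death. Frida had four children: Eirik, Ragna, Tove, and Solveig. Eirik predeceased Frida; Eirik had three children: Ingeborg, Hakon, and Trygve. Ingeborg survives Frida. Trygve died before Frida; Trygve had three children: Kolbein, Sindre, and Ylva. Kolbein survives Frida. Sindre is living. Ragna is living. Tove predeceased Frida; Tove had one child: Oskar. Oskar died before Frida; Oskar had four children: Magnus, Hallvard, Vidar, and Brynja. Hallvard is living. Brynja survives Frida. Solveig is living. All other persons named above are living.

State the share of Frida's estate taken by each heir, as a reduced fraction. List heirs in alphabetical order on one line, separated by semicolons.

There is no surviving spouse, so the entire estate passes to Frida's descendants per stirpes.
The estate is divided into 4 equal shares of 1/4 among Eirik, Ragna, Tove, Solveig.
Eirik predeceased; the 1/4 allotted to Eirik's branch passes to Eirik's issue by representation.
The 1/4 is divided into 3 equal shares of 1/12 among Ingeborg, Hakon, Trygve.
Ingeborg is living and takes 1/12.
Hakon is living and takes 1/12.
Trygve predeceased; the 1/12 allotted to Trygve's branch passes to Trygve's issue by representation.
The 1/12 is divided into 3 equal shares of 1/36 among Kolbein, Sindre, Ylva.
Kolbein is living and takes 1/36.
Sindre is living and takes 1/36.
Ylva is living and takes 1/36.
Ragna is living and takes 1/4.
Tove predeceased; the 1/4 allotted to Tove's branch passes to Tove's issue by representation.
Oskar's line is the sole branch at this level, so the full 1/4 passes to Oskar's issue by representation.
The 1/4 is divided into 4 equal shares of 1/16 among Magnus, Hallvard, Vidar, Brynja.
Magnus is living and takes 1/16.
Hallvard is living and takes 1/16.
Vidar is living and takes 1/16.
Brynja is living and takes 1/16.
Solveig is living and takes 1/4.

Brynja 1/16; Hakon 1/12; Hallvard 1/16; Ingeborg 1/12; Kolbein 1/36; Magnus 1/16; Ragna 1/4; Sindre 1/36; Solveig 1/4; Vidar 1/16; Ylva 1/36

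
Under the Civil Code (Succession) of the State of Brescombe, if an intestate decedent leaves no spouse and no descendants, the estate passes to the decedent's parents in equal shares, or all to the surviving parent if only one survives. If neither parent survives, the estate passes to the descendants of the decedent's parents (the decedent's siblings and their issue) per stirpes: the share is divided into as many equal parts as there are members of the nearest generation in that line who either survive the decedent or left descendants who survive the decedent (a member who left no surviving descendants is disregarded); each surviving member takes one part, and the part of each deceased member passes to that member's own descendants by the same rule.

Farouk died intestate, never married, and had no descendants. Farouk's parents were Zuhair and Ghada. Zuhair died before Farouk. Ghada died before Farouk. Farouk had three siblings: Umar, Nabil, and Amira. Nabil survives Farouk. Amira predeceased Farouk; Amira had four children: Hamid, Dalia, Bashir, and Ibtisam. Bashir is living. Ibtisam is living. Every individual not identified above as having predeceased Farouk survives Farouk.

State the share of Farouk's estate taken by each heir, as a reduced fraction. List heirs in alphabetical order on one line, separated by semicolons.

Neither parent survives and there are no descendants, so the estate passes to Farouk's siblings and their issue per stirpes.
The estate is divided into 3 equal shares of 1/3 among Umar, Nabil, Amira.
Umar is living and takes 1/3.
Nabil is living and takes 1/3.
Amira predeceased; the 1/3 allotted to Amira's branch passes to Amira's issue by representation.
The 1/3 is divided into 4 equal shares of 1/12 among Hamid, Dalia, Bashir, Ibtisam.
Hamid is living and takes 1/12.
Dalia is living and takes 1/12.
Bashir is living and takes 1/12.
Ibtisam is living and takes 1/12.

Bashir 1/12; Dalia 1/12; Hamid 1/12; Ibtisam 1/12; Nabil 1/3; Umar 1/3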